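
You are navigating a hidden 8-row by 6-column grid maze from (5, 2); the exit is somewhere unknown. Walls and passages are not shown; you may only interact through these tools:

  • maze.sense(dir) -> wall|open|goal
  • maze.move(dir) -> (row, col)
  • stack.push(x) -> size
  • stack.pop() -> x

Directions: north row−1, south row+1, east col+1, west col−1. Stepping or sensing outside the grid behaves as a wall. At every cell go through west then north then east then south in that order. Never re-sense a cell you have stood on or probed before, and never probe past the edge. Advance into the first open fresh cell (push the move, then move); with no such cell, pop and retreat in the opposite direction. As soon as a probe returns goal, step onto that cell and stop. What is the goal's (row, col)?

% sense dir→west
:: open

% push x→west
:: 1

% move dir→west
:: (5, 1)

% sense dir→west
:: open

% push x→west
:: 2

% move dir→west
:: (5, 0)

% sense dir→north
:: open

% push x→north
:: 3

% move dir→north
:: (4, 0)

% sense dir→north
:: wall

% sense dir→east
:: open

% push x→east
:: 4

% move dir→east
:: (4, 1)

% sense dir→north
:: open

% push x→north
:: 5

% move dir→north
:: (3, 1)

% sense dir→north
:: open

% push x→north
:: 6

% move dir→north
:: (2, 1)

% sense dir→west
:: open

% push x→west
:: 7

% move dir→west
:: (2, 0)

% sense dir→north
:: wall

% pop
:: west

% move dir→east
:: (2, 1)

% sense dir→north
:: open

% push x→north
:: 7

% move dir→north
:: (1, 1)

% sense dir→north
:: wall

% sense dir→east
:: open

% push x→east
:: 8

% move dir→east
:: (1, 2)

% sense dir→north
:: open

% push x→north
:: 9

% move dir→north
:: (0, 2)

% sense dir→east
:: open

% push x→east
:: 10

% move dir→east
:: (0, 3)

% sense dir→east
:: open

% push x→east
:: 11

% move dir→east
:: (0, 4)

% sense dir→east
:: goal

% move dir→east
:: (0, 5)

Answer: (0, 5)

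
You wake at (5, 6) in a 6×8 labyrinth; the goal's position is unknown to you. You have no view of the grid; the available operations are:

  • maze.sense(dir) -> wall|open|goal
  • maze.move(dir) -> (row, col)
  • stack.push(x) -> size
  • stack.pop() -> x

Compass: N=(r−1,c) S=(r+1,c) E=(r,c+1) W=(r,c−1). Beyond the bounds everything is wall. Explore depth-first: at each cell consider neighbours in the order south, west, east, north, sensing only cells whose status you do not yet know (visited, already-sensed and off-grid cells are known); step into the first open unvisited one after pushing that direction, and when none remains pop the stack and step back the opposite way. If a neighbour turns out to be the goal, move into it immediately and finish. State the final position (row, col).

> maze.sense west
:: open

> stack.push west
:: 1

> maze.move west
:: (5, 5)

> maze.sense west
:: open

> stack.push west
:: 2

> maze.move west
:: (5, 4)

> maze.sense west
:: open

> stack.push west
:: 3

> maze.move west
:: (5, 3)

> maze.sense west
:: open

> stack.push west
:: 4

> maze.move west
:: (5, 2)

> maze.sense west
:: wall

> maze.sense north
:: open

> stack.push north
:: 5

> maze.move north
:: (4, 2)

> maze.sense west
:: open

> stack.push west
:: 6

> maze.move west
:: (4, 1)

> maze.sense west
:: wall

> maze.sense north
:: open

> stack.push north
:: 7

> maze.move north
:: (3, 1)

> maze.sense west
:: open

> stack.push west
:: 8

> maze.move west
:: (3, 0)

> maze.sense north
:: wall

> stack.pop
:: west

> maze.move east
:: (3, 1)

> maze.sense east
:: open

> stack.push east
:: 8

> maze.move east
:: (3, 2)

> maze.sense east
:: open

> stack.push east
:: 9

> maze.move east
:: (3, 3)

> maze.sense south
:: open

> stack.push south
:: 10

> maze.move south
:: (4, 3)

> maze.sense east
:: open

> stack.push east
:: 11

> maze.move east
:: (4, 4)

> maze.sense east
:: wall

> maze.sense north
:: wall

> stack.pop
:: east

> maze.move west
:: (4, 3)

> stack.pop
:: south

> maze.move north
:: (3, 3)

> maze.sense north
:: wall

> stack.pop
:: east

> maze.move west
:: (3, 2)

> maze.sense north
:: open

> stack.push north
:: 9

> maze.move north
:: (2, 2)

> maze.sense west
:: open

> stack.push west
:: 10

> maze.move west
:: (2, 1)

> maze.sense north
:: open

> stack.push north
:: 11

> maze.move north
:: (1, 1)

> maze.sense west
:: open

> stack.push west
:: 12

> maze.move west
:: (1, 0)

> maze.sense north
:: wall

> stack.pop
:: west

> maze.move east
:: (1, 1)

> maze.sense east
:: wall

> maze.sense north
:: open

> stack.push north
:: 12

> maze.move north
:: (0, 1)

> maze.sense east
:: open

> stack.push east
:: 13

> maze.move east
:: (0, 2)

> maze.sense east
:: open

> stack.push east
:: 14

> maze.move east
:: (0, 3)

> maze.sense south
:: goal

> maze.move south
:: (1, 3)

Answer: (1, 3)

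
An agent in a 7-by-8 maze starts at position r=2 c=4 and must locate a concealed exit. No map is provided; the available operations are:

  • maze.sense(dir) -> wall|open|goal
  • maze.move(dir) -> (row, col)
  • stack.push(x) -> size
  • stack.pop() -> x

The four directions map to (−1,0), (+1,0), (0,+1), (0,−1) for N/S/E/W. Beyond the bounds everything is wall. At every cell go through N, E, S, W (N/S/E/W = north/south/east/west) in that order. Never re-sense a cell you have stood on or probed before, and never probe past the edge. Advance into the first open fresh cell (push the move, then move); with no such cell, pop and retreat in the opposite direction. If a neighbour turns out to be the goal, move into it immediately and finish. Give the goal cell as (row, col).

Action: maze.sense[dir: north]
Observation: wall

Action: maze.sense[dir: east]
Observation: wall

Action: maze.sense[dir: south]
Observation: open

Action: stack.push[x: south]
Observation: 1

Action: maze.move[dir: south]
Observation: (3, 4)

Action: maze.sense[dir: east]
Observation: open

Action: stack.push[x: east]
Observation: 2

Action: maze.move[dir: east]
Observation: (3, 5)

Action: maze.sense[dir: east]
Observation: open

Action: stack.push[x: east]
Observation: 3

Action: maze.move[dir: east]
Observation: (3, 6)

Action: maze.sense[dir: north]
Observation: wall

Action: maze.sense[dir: east]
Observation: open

Action: stack.push[x: east]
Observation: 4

Action: maze.move[dir: east]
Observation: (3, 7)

Action: maze.sense[dir: north]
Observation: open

Action: stack.push[x: north]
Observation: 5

Action: maze.move[dir: north]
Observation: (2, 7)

Action: maze.sense[dir: north]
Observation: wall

Action: stack.pop[]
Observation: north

Action: maze.move[dir: south]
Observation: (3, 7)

Action: maze.sense[dir: south]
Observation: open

Action: stack.push[x: south]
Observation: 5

Action: maze.move[dir: south]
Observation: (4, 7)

Action: maze.sense[dir: south]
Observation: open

Action: stack.push[x: south]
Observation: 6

Action: maze.move[dir: south]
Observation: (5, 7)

Action: maze.sense[dir: south]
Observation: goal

Action: maze.move[dir: south]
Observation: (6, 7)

Answer: (6, 7)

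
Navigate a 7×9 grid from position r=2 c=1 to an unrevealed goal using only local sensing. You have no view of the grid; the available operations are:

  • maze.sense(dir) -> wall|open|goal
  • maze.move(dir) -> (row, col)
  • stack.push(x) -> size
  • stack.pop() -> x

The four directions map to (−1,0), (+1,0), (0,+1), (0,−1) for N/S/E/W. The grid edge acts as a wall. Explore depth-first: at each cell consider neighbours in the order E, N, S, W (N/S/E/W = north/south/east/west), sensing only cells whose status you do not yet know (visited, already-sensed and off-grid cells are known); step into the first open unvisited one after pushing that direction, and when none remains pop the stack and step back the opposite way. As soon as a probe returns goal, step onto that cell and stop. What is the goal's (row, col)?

·→ maze.sense(east)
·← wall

·→ maze.sense(north)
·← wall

·→ maze.sense(south)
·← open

·→ stack.push(south)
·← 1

·→ maze.move(south)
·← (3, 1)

·→ maze.sense(east)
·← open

·→ stack.push(east)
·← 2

·→ maze.move(east)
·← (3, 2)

·→ maze.sense(east)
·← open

·→ stack.push(east)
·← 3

·→ maze.move(east)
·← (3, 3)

·→ maze.sense(east)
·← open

·→ stack.push(east)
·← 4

·→ maze.move(east)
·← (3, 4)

·→ maze.sense(east)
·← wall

·→ maze.sense(north)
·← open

·→ stack.push(north)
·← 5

·→ maze.move(north)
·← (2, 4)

·→ maze.sense(east)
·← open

·→ stack.push(east)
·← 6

·→ maze.move(east)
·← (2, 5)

·→ maze.sense(east)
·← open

·→ stack.push(east)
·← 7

·→ maze.move(east)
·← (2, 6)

·→ maze.sense(east)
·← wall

·→ maze.sense(north)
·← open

·→ stack.push(north)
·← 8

·→ maze.move(north)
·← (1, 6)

·→ maze.sense(east)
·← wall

·→ maze.sense(north)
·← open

·→ stack.push(north)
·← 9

·→ maze.move(north)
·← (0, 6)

·→ maze.sense(east)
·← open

·→ stack.push(east)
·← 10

·→ maze.move(east)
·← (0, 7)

·→ maze.sense(east)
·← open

·→ stack.push(east)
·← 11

·→ maze.move(east)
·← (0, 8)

·→ maze.sense(south)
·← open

·→ stack.push(south)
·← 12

·→ maze.move(south)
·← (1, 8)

·→ maze.sense(south)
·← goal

·→ maze.move(south)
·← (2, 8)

Answer: (2, 8)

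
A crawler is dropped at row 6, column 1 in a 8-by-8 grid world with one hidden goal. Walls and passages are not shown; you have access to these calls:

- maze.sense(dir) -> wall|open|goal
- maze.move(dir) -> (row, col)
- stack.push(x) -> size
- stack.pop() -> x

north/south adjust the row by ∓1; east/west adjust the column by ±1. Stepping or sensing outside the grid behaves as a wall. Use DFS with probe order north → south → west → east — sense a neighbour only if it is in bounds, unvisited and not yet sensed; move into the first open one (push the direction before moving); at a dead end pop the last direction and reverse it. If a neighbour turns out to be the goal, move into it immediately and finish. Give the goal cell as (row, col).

-- 1. sense(dir=north) == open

-- 2. push(x=north) == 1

-- 3. move(dir=north) == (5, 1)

-- 4. sense(dir=north) == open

-- 5. push(x=north) == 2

-- 6. move(dir=north) == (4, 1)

-- 7. sense(dir=north) == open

-- 8. push(x=north) == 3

-- 9. move(dir=north) == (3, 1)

-- 10. sense(dir=north) == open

-- 11. push(x=north) == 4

-- 12. move(dir=north) == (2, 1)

-- 13. sense(dir=north) == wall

-- 14. sense(dir=west) == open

-- 15. push(x=west) == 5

-- 16. move(dir=west) == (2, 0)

-- 17. sense(dir=north) == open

-- 18. push(x=north) == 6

-- 19. move(dir=north) == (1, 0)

-- 20. sense(dir=north) == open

-- 21. push(x=north) == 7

-- 22. move(dir=north) == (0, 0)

-- 23. sense(dir=east) == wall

-- 24. pop() == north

-- 25. move(dir=south) == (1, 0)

-- 26. pop() == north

-- 27. move(dir=south) == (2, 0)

-- 28. sense(dir=south) == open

-- 29. push(x=south) == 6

-- 30. move(dir=south) == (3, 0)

-- 31. sense(dir=south) == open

-- 32. push(x=south) == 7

-- 33. move(dir=south) == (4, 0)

-- 34. sense(dir=south) == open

-- 35. push(x=south) == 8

-- 36. move(dir=south) == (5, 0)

-- 37. sense(dir=south) == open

-- 38. push(x=south) == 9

-- 39. move(dir=south) == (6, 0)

-- 40. sense(dir=south) == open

-- 41. push(x=south) == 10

-- 42. move(dir=south) == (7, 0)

-- 43. sense(dir=east) == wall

-- 44. pop() == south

-- 45. move(dir=north) == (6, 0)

-- 46. pop() == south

-- 47. move(dir=north) == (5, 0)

-- 48. pop() == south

-- 49. move(dir=north) == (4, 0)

-- 50. pop() == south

-- 51. move(dir=north) == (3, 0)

-- 52. pop() == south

-- 53. move(dir=north) == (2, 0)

-- 54. pop() == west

-- 55. move(dir=east) == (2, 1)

-- 56. sense(dir=east) == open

-- 57. push(x=east) == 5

-- 58. move(dir=east) == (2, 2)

-- 59. sense(dir=north) == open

-- 60. push(x=north) == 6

-- 61. move(dir=north) == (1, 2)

-- 62. sense(dir=north) == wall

-- 63. sense(dir=east) == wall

-- 64. pop() == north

-- 65. move(dir=south) == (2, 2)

-- 66. sense(dir=south) == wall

-- 67. sense(dir=east) == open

-- 68. push(x=east) == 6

-- 69. move(dir=east) == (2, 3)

-- 70. sense(dir=south) == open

-- 71. push(x=south) == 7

-- 72. move(dir=south) == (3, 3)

-- 73. sense(dir=south) == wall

-- 74. sense(dir=east) == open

-- 75. push(x=east) == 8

-- 76. move(dir=east) == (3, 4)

-- 77. sense(dir=north) == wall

-- 78. sense(dir=south) == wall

-- 79. sense(dir=east) == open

-- 80. push(x=east) == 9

-- 81. move(dir=east) == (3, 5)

-- 82. sense(dir=north) == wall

-- 83. sense(dir=south) == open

-- 84. push(x=south) == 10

-- 85. move(dir=south) == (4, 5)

-- 86. sense(dir=south) == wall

-- 87. sense(dir=east) == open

-- 88. push(x=east) == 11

-- 89. move(dir=east) == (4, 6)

-- 90. sense(dir=north) == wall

-- 91. sense(dir=south) == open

-- 92. push(x=south) == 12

-- 93. move(dir=south) == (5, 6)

-- 94. sense(dir=south) == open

-- 95. push(x=south) == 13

-- 96. move(dir=south) == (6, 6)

-- 97. sense(dir=south) == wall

-- 98. sense(dir=west) == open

-- 99. push(x=west) == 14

-- 100. move(dir=west) == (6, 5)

-- 101. sense(dir=south) == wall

-- 102. sense(dir=west) == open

-- 103. push(x=west) == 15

-- 104. move(dir=west) == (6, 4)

-- 105. sense(dir=north) == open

-- 106. push(x=north) == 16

-- 107. move(dir=north) == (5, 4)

-- 108. sense(dir=west) == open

-- 109. push(x=west) == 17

-- 110. move(dir=west) == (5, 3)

-- 111. sense(dir=south) == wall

-- 112. sense(dir=west) == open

-- 113. push(x=west) == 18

-- 114. move(dir=west) == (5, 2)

-- 115. sense(dir=north) == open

-- 116. push(x=north) == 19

-- 117. move(dir=north) == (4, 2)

-- 118. pop() == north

-- 119. move(dir=south) == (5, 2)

-- 120. sense(dir=south) == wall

-- 121. pop() == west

-- 122. move(dir=east) == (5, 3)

-- 123. pop() == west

-- 124. move(dir=east) == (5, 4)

-- 125. pop() == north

-- 126. move(dir=south) == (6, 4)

-- 127. sense(dir=south) == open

-- 128. push(x=south) == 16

-- 129. move(dir=south) == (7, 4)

-- 130. sense(dir=west) == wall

-- 131. pop() == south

-- 132. move(dir=north) == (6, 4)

-- 133. pop() == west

-- 134. move(dir=east) == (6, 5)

-- 135. pop() == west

-- 136. move(dir=east) == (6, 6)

-- 137. sense(dir=east) == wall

-- 138. pop() == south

-- 139. move(dir=north) == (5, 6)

-- 140. sense(dir=east) == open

-- 141. push(x=east) == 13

-- 142. move(dir=east) == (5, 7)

-- 143. sense(dir=north) == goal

-- 144. move(dir=north) == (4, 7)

Answer: (4, 7)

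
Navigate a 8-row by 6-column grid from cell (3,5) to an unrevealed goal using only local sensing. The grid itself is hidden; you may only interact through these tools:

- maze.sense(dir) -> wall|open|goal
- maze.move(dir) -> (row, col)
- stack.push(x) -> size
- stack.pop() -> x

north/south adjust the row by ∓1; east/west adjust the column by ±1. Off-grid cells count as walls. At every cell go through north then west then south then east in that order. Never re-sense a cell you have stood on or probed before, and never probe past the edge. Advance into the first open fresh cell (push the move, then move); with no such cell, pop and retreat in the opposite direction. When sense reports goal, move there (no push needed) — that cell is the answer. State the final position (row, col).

Now I run sense using dir: north, and get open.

Next I call push using x: north, which returns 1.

I use move using dir: north, giving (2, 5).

I try sense using dir: north, giving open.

I invoke push using x: north, yielding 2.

I invoke move using dir: north, and see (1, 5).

I use sense using dir: north, and observe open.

I call push using x: north, yielding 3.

Now I run move using dir: north, which returns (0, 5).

Invoking sense using dir: west, yielding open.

Invoking push using x: west, : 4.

Invoking move using dir: west, which returns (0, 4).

Then sense using dir: west, — result: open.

Using push using x: west, and observe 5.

Next I call move using dir: west, — result: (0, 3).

I use sense using dir: west, yielding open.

I use push using x: west, : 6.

Calling move using dir: west, yielding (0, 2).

Invoking sense using dir: west, and see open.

Calling push using x: west, and see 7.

Invoking move using dir: west, → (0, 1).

Calling sense using dir: west, and get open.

I run push using x: west, and observe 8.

Next I call move using dir: west, yielding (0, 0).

I try sense using dir: south, and see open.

Invoking push using x: south, — result: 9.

Using move using dir: south, and see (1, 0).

I use sense using dir: south, : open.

I invoke push using x: south, and see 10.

I call move using dir: south, and get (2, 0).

Now I run sense using dir: south, yielding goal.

Calling move using dir: south, and see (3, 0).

Answer: (3, 0)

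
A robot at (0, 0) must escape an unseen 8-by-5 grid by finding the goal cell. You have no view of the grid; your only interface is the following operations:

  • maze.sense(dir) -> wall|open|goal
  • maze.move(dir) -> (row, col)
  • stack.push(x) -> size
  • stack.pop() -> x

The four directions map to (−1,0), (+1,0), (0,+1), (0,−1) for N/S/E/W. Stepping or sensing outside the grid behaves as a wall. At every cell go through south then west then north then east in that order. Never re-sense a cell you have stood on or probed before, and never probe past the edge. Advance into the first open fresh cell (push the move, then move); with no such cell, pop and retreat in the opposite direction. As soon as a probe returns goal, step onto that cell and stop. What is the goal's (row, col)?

Step: sense[dir→south]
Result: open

Step: push[x→south]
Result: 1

Step: move[dir→south]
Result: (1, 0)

Step: sense[dir→south]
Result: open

Step: push[x→south]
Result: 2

Step: move[dir→south]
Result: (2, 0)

Step: sense[dir→south]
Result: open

Step: push[x→south]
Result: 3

Step: move[dir→south]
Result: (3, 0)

Step: sense[dir→south]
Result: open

Step: push[x→south]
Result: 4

Step: move[dir→south]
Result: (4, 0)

Step: sense[dir→south]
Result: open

Step: push[x→south]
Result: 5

Step: move[dir→south]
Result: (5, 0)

Step: sense[dir→south]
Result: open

Step: push[x→south]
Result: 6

Step: move[dir→south]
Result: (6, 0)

Step: sense[dir→south]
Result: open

Step: push[x→south]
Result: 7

Step: move[dir→south]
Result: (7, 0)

Step: sense[dir→east]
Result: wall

Step: pop[]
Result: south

Step: move[dir→north]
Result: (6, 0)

Step: sense[dir→east]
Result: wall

Step: pop[]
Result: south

Step: move[dir→north]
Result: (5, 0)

Step: sense[dir→east]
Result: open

Step: push[x→east]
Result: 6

Step: move[dir→east]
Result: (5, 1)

Step: sense[dir→north]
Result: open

Step: push[x→north]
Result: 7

Step: move[dir→north]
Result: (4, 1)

Step: sense[dir→north]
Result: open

Step: push[x→north]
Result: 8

Step: move[dir→north]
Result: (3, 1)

Step: sense[dir→north]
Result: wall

Step: sense[dir→east]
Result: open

Step: push[x→east]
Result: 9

Step: move[dir→east]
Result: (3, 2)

Step: sense[dir→south]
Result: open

Step: push[x→south]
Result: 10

Step: move[dir→south]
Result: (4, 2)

Step: sense[dir→south]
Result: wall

Step: sense[dir→east]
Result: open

Step: push[x→east]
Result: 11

Step: move[dir→east]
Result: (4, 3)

Step: sense[dir→south]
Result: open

Step: push[x→south]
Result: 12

Step: move[dir→south]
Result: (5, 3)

Step: sense[dir→south]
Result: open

Step: push[x→south]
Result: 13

Step: move[dir→south]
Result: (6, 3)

Step: sense[dir→south]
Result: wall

Step: sense[dir→west]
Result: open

Step: push[x→west]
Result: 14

Step: move[dir→west]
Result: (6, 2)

Step: sense[dir→south]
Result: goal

Step: move[dir→south]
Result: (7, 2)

Answer: (7, 2)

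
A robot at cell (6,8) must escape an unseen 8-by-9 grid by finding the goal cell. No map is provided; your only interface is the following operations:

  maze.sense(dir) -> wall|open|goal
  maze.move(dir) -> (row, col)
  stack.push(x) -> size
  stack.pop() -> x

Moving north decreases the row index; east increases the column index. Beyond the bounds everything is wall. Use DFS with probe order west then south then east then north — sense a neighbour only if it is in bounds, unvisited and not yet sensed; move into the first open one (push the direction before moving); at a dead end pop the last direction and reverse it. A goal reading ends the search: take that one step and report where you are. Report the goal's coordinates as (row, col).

>> maze.sense(dir='west')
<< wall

>> maze.sense(dir='south')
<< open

>> stack.push(x='south')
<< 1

>> maze.move(dir='south')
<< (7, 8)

>> maze.sense(dir='west')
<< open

>> stack.push(x='west')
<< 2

>> maze.move(dir='west')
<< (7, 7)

>> maze.sense(dir='west')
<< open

>> stack.push(x='west')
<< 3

>> maze.move(dir='west')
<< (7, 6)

>> maze.sense(dir='west')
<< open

>> stack.push(x='west')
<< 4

>> maze.move(dir='west')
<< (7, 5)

>> maze.sense(dir='west')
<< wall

>> maze.sense(dir='north')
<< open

>> stack.push(x='north')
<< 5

>> maze.move(dir='north')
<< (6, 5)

>> maze.sense(dir='west')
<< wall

>> maze.sense(dir='east')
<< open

>> stack.push(x='east')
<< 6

>> maze.move(dir='east')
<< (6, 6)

>> maze.sense(dir='north')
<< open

>> stack.push(x='north')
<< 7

>> maze.move(dir='north')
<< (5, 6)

>> maze.sense(dir='west')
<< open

>> stack.push(x='west')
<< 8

>> maze.move(dir='west')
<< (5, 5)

>> maze.sense(dir='west')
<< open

>> stack.push(x='west')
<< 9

>> maze.move(dir='west')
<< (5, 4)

>> maze.sense(dir='west')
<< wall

>> maze.sense(dir='north')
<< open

>> stack.push(x='north')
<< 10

>> maze.move(dir='north')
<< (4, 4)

>> maze.sense(dir='west')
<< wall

>> maze.sense(dir='east')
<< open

>> stack.push(x='east')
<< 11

>> maze.move(dir='east')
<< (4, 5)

>> maze.sense(dir='east')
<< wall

>> maze.sense(dir='north')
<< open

>> stack.push(x='north')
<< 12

>> maze.move(dir='north')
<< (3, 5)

>> maze.sense(dir='west')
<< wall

>> maze.sense(dir='east')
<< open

>> stack.push(x='east')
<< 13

>> maze.move(dir='east')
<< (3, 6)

>> maze.sense(dir='east')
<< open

>> stack.push(x='east')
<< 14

>> maze.move(dir='east')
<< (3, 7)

>> maze.sense(dir='south')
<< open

>> stack.push(x='south')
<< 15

>> maze.move(dir='south')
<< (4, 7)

>> maze.sense(dir='south')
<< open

>> stack.push(x='south')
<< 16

>> maze.move(dir='south')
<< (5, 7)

>> maze.sense(dir='east')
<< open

>> stack.push(x='east')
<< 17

>> maze.move(dir='east')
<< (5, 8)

>> maze.sense(dir='north')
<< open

>> stack.push(x='north')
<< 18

>> maze.move(dir='north')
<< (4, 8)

>> maze.sense(dir='north')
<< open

>> stack.push(x='north')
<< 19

>> maze.move(dir='north')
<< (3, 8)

>> maze.sense(dir='north')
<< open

>> stack.push(x='north')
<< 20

>> maze.move(dir='north')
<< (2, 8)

>> maze.sense(dir='west')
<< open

>> stack.push(x='west')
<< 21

>> maze.move(dir='west')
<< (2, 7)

>> maze.sense(dir='west')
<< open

>> stack.push(x='west')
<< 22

>> maze.move(dir='west')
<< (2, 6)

>> maze.sense(dir='west')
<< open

>> stack.push(x='west')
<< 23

>> maze.move(dir='west')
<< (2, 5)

>> maze.sense(dir='west')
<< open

>> stack.push(x='west')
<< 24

>> maze.move(dir='west')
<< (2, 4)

>> maze.sense(dir='west')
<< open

>> stack.push(x='west')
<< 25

>> maze.move(dir='west')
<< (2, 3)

>> maze.sense(dir='west')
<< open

>> stack.push(x='west')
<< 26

>> maze.move(dir='west')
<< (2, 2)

>> maze.sense(dir='west')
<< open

>> stack.push(x='west')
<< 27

>> maze.move(dir='west')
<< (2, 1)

>> maze.sense(dir='west')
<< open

>> stack.push(x='west')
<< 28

>> maze.move(dir='west')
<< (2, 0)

>> maze.sense(dir='south')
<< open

>> stack.push(x='south')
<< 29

>> maze.move(dir='south')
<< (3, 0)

>> maze.sense(dir='south')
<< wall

>> maze.sense(dir='east')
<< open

>> stack.push(x='east')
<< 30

>> maze.move(dir='east')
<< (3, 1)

>> maze.sense(dir='south')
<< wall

>> maze.sense(dir='east')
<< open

>> stack.push(x='east')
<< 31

>> maze.move(dir='east')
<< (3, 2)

>> maze.sense(dir='south')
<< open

>> stack.push(x='south')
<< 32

>> maze.move(dir='south')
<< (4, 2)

>> maze.sense(dir='south')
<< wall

>> stack.pop()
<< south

>> maze.move(dir='north')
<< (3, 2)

>> maze.sense(dir='east')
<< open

>> stack.push(x='east')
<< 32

>> maze.move(dir='east')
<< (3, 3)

>> stack.pop()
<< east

>> maze.move(dir='west')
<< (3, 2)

>> stack.pop()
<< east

>> maze.move(dir='west')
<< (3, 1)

>> stack.pop()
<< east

>> maze.move(dir='west')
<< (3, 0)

>> stack.pop()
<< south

>> maze.move(dir='north')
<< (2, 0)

>> maze.sense(dir='north')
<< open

>> stack.push(x='north')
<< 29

>> maze.move(dir='north')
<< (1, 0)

>> maze.sense(dir='east')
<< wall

>> maze.sense(dir='north')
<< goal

>> maze.move(dir='north')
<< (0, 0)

Answer: (0, 0)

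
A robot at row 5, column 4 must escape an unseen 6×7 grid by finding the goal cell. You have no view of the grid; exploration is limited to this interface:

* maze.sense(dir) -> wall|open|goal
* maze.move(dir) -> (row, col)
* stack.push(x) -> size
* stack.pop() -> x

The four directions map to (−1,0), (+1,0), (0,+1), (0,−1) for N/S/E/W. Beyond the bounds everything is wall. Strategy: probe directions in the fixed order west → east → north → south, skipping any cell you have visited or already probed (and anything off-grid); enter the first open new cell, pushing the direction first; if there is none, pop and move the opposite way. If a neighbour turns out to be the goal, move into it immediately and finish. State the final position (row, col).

;; maze.sense(west) -> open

;; stack.push(west) -> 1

;; maze.move(west) -> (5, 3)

;; maze.sense(west) -> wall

;; maze.sense(north) -> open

;; stack.push(north) -> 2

;; maze.move(north) -> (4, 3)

;; maze.sense(west) -> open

;; stack.push(west) -> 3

;; maze.move(west) -> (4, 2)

;; maze.sense(west) -> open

;; stack.push(west) -> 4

;; maze.move(west) -> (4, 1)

;; maze.sense(west) -> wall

;; maze.sense(north) -> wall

;; maze.sense(south) -> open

;; stack.push(south) -> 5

;; maze.move(south) -> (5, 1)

;; maze.sense(west) -> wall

;; stack.pop() -> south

;; maze.move(north) -> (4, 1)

;; stack.pop() -> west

;; maze.move(east) -> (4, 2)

;; maze.sense(north) -> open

;; stack.push(north) -> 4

;; maze.move(north) -> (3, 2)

;; maze.sense(east) -> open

;; stack.push(east) -> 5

;; maze.move(east) -> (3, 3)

;; maze.sense(east) -> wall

;; maze.sense(north) -> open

;; stack.push(north) -> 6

;; maze.move(north) -> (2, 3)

;; maze.sense(west) -> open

;; stack.push(west) -> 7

;; maze.move(west) -> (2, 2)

;; maze.sense(west) -> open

;; stack.push(west) -> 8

;; maze.move(west) -> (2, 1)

;; maze.sense(west) -> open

;; stack.push(west) -> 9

;; maze.move(west) -> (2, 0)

;; maze.sense(north) -> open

;; stack.push(north) -> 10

;; maze.move(north) -> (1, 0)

;; maze.sense(east) -> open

;; stack.push(east) -> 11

;; maze.move(east) -> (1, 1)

;; maze.sense(east) -> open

;; stack.push(east) -> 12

;; maze.move(east) -> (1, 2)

;; maze.sense(east) -> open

;; stack.push(east) -> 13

;; maze.move(east) -> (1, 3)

;; maze.sense(east) -> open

;; stack.push(east) -> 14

;; maze.move(east) -> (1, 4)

;; maze.sense(east) -> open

;; stack.push(east) -> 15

;; maze.move(east) -> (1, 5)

;; maze.sense(east) -> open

;; stack.push(east) -> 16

;; maze.move(east) -> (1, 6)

;; maze.sense(north) -> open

;; stack.push(north) -> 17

;; maze.move(north) -> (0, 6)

;; maze.sense(west) -> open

;; stack.push(west) -> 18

;; maze.move(west) -> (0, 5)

;; maze.sense(west) -> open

;; stack.push(west) -> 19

;; maze.move(west) -> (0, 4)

;; maze.sense(west) -> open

;; stack.push(west) -> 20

;; maze.move(west) -> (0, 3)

;; maze.sense(west) -> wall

;; stack.pop() -> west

;; maze.move(east) -> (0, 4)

;; stack.pop() -> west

;; maze.move(east) -> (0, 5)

;; stack.pop() -> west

;; maze.move(east) -> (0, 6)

;; stack.pop() -> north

;; maze.move(south) -> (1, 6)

;; maze.sense(south) -> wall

;; stack.pop() -> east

;; maze.move(west) -> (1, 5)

;; maze.sense(south) -> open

;; stack.push(south) -> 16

;; maze.move(south) -> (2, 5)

;; maze.sense(west) -> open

;; stack.push(west) -> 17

;; maze.move(west) -> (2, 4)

;; stack.pop() -> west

;; maze.move(east) -> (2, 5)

;; maze.sense(south) -> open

;; stack.push(south) -> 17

;; maze.move(south) -> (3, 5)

;; maze.sense(east) -> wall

;; maze.sense(south) -> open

;; stack.push(south) -> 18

;; maze.move(south) -> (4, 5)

;; maze.sense(west) -> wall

;; maze.sense(east) -> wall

;; maze.sense(south) -> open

;; stack.push(south) -> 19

;; maze.move(south) -> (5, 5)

;; maze.sense(east) -> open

;; stack.push(east) -> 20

;; maze.move(east) -> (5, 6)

;; stack.pop() -> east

;; maze.move(west) -> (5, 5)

;; stack.pop() -> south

;; maze.move(north) -> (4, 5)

;; stack.pop() -> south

;; maze.move(north) -> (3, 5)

;; stack.pop() -> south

;; maze.move(north) -> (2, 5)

;; stack.pop() -> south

;; maze.move(north) -> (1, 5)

;; stack.pop() -> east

;; maze.move(west) -> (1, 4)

;; stack.pop() -> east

;; maze.move(west) -> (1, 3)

;; stack.pop() -> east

;; maze.move(west) -> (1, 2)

;; stack.pop() -> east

;; maze.move(west) -> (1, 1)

;; maze.sense(north) -> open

;; stack.push(north) -> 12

;; maze.move(north) -> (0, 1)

;; maze.sense(west) -> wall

;; stack.pop() -> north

;; maze.move(south) -> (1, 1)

;; stack.pop() -> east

;; maze.move(west) -> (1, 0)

;; stack.pop() -> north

;; maze.move(south) -> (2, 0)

;; maze.sense(south) -> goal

;; maze.move(south) -> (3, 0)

Answer: (3, 0)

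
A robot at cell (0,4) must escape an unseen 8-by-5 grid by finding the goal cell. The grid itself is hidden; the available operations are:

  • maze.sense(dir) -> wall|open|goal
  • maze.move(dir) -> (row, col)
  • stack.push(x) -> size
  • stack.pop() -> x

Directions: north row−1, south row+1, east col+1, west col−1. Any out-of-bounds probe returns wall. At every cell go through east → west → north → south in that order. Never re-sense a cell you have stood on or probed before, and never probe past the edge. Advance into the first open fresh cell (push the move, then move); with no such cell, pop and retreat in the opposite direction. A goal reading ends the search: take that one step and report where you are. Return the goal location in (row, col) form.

Action: maze.sense[dir: west]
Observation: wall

Action: maze.sense[dir: south]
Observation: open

Action: stack.push[x: south]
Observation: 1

Action: maze.move[dir: south]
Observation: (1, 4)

Action: maze.sense[dir: west]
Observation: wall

Action: maze.sense[dir: south]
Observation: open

Action: stack.push[x: south]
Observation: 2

Action: maze.move[dir: south]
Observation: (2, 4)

Action: maze.sense[dir: west]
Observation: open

Action: stack.push[x: west]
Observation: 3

Action: maze.move[dir: west]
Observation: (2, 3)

Action: maze.sense[dir: west]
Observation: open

Action: stack.push[x: west]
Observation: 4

Action: maze.move[dir: west]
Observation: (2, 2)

Action: maze.sense[dir: west]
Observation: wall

Action: maze.sense[dir: north]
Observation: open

Action: stack.push[x: north]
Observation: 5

Action: maze.move[dir: north]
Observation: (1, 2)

Action: maze.sense[dir: west]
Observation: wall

Action: maze.sense[dir: north]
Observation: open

Action: stack.push[x: north]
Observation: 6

Action: maze.move[dir: north]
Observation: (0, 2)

Action: maze.sense[dir: west]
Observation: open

Action: stack.push[x: west]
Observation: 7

Action: maze.move[dir: west]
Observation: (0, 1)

Action: maze.sense[dir: west]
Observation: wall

Action: stack.pop[]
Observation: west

Action: maze.move[dir: east]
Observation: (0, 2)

Action: stack.pop[]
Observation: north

Action: maze.move[dir: south]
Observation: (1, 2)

Action: stack.pop[]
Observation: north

Action: maze.move[dir: south]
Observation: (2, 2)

Action: maze.sense[dir: south]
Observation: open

Action: stack.push[x: south]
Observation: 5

Action: maze.move[dir: south]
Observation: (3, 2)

Action: maze.sense[dir: east]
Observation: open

Action: stack.push[x: east]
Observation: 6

Action: maze.move[dir: east]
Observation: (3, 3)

Action: maze.sense[dir: east]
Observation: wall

Action: maze.sense[dir: south]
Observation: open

Action: stack.push[x: south]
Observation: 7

Action: maze.move[dir: south]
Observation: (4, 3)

Action: maze.sense[dir: east]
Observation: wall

Action: maze.sense[dir: west]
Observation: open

Action: stack.push[x: west]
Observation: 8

Action: maze.move[dir: west]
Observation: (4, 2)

Action: maze.sense[dir: west]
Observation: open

Action: stack.push[x: west]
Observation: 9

Action: maze.move[dir: west]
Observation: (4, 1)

Action: maze.sense[dir: west]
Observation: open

Action: stack.push[x: west]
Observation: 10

Action: maze.move[dir: west]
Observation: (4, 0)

Action: maze.sense[dir: north]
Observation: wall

Action: maze.sense[dir: south]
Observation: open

Action: stack.push[x: south]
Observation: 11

Action: maze.move[dir: south]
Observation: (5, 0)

Action: maze.sense[dir: east]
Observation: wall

Action: maze.sense[dir: south]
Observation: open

Action: stack.push[x: south]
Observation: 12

Action: maze.move[dir: south]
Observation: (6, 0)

Action: maze.sense[dir: east]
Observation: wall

Action: maze.sense[dir: south]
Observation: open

Action: stack.push[x: south]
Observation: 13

Action: maze.move[dir: south]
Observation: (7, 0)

Action: maze.sense[dir: east]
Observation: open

Action: stack.push[x: east]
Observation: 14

Action: maze.move[dir: east]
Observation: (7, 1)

Action: maze.sense[dir: east]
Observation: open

Action: stack.push[x: east]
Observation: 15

Action: maze.move[dir: east]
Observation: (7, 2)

Action: maze.sense[dir: east]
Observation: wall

Action: maze.sense[dir: north]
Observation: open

Action: stack.push[x: north]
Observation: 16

Action: maze.move[dir: north]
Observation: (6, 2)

Action: maze.sense[dir: east]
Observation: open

Action: stack.push[x: east]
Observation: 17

Action: maze.move[dir: east]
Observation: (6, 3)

Action: maze.sense[dir: east]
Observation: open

Action: stack.push[x: east]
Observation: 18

Action: maze.move[dir: east]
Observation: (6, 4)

Action: maze.sense[dir: north]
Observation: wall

Action: maze.sense[dir: south]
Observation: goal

Action: maze.move[dir: south]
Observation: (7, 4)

Answer: (7, 4)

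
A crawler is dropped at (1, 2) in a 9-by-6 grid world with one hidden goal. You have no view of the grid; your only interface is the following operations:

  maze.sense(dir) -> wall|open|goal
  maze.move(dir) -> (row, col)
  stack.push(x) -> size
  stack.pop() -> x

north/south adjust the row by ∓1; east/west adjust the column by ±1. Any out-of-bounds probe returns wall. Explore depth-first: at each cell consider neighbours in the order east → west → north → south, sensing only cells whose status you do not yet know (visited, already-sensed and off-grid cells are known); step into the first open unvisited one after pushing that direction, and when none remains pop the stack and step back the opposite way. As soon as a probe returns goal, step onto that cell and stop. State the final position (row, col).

% maze.sense(dir→east) : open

% stack.push(x→east) : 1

% maze.move(dir→east) : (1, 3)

% maze.sense(dir→east) : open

% stack.push(x→east) : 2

% maze.move(dir→east) : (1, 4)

% maze.sense(dir→east) : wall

% maze.sense(dir→north) : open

% stack.push(x→north) : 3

% maze.move(dir→north) : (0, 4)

% maze.sense(dir→east) : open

% stack.push(x→east) : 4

% maze.move(dir→east) : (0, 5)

% stack.pop() : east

% maze.move(dir→west) : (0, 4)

% maze.sense(dir→west) : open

% stack.push(x→west) : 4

% maze.move(dir→west) : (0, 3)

% maze.sense(dir→west) : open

% stack.push(x→west) : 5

% maze.move(dir→west) : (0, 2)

% maze.sense(dir→west) : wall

% stack.pop() : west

% maze.move(dir→east) : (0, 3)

% stack.pop() : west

% maze.move(dir→east) : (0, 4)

% stack.pop() : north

% maze.move(dir→south) : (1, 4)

% maze.sense(dir→south) : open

% stack.push(x→south) : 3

% maze.move(dir→south) : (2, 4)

% maze.sense(dir→east) : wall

% maze.sense(dir→west) : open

% stack.push(x→west) : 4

% maze.move(dir→west) : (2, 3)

% maze.sense(dir→west) : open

% stack.push(x→west) : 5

% maze.move(dir→west) : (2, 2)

% maze.sense(dir→west) : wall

% maze.sense(dir→south) : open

% stack.push(x→south) : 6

% maze.move(dir→south) : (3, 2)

% maze.sense(dir→east) : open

% stack.push(x→east) : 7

% maze.move(dir→east) : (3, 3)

% maze.sense(dir→east) : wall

% maze.sense(dir→south) : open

% stack.push(x→south) : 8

% maze.move(dir→south) : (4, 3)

% maze.sense(dir→east) : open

% stack.push(x→east) : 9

% maze.move(dir→east) : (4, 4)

% maze.sense(dir→east) : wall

% maze.sense(dir→south) : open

% stack.push(x→south) : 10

% maze.move(dir→south) : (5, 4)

% maze.sense(dir→east) : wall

% maze.sense(dir→west) : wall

% maze.sense(dir→south) : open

% stack.push(x→south) : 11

% maze.move(dir→south) : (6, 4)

% maze.sense(dir→east) : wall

% maze.sense(dir→west) : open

% stack.push(x→west) : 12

% maze.move(dir→west) : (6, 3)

% maze.sense(dir→west) : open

% stack.push(x→west) : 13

% maze.move(dir→west) : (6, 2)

% maze.sense(dir→west) : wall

% maze.sense(dir→north) : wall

% maze.sense(dir→south) : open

% stack.push(x→south) : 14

% maze.move(dir→south) : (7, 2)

% maze.sense(dir→east) : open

% stack.push(x→east) : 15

% maze.move(dir→east) : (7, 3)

% maze.sense(dir→east) : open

% stack.push(x→east) : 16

% maze.move(dir→east) : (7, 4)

% maze.sense(dir→east) : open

% stack.push(x→east) : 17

% maze.move(dir→east) : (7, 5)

% maze.sense(dir→south) : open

% stack.push(x→south) : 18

% maze.move(dir→south) : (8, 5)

% maze.sense(dir→west) : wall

% stack.pop() : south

% maze.move(dir→north) : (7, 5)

% stack.pop() : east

% maze.move(dir→west) : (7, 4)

% stack.pop() : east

% maze.move(dir→west) : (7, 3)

% maze.sense(dir→south) : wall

% stack.pop() : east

% maze.move(dir→west) : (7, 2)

% maze.sense(dir→west) : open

% stack.push(x→west) : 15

% maze.move(dir→west) : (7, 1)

% maze.sense(dir→west) : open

% stack.push(x→west) : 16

% maze.move(dir→west) : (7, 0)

% maze.sense(dir→north) : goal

% maze.move(dir→north) : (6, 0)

Answer: (6, 0)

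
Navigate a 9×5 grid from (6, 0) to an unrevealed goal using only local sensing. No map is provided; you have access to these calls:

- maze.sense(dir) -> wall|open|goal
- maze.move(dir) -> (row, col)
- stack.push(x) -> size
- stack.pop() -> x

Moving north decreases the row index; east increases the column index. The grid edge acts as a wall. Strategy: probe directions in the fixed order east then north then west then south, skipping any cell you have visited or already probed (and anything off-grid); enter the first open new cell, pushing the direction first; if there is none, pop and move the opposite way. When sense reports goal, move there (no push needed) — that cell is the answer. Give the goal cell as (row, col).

-- 1. maze.sense(dir='east') => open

-- 2. stack.push(x='east') => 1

-- 3. maze.move(dir='east') => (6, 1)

-- 4. maze.sense(dir='east') => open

-- 5. stack.push(x='east') => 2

-- 6. maze.move(dir='east') => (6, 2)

-- 7. maze.sense(dir='east') => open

-- 8. stack.push(x='east') => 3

-- 9. maze.move(dir='east') => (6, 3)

-- 10. maze.sense(dir='east') => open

-- 11. stack.push(x='east') => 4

-- 12. maze.move(dir='east') => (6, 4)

-- 13. maze.sense(dir='north') => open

-- 14. stack.push(x='north') => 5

-- 15. maze.move(dir='north') => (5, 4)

-- 16. maze.sense(dir='north') => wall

-- 17. maze.sense(dir='west') => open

-- 18. stack.push(x='west') => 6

-- 19. maze.move(dir='west') => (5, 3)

-- 20. maze.sense(dir='north') => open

-- 21. stack.push(x='north') => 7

-- 22. maze.move(dir='north') => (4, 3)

-- 23. maze.sense(dir='north') => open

-- 24. stack.push(x='north') => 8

-- 25. maze.move(dir='north') => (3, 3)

-- 26. maze.sense(dir='east') => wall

-- 27. maze.sense(dir='north') => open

-- 28. stack.push(x='north') => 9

-- 29. maze.move(dir='north') => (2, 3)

-- 30. maze.sense(dir='east') => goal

-- 31. maze.move(dir='east') => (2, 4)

Answer: (2, 4)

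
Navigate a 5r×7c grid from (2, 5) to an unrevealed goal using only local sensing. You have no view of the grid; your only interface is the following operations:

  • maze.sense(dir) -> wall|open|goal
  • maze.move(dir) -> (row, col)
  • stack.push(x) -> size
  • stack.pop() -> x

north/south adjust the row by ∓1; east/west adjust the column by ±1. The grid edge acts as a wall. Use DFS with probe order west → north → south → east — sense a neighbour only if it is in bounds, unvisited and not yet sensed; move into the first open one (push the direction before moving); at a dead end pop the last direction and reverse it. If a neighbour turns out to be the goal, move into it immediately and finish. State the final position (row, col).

% maze.sense dir→west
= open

% stack.push x→west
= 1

% maze.move dir→west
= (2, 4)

% maze.sense dir→west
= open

% stack.push x→west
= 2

% maze.move dir→west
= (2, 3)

% maze.sense dir→west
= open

% stack.push x→west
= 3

% maze.move dir→west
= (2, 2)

% maze.sense dir→west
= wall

% maze.sense dir→north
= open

% stack.push x→north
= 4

% maze.move dir→north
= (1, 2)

% maze.sense dir→west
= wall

% maze.sense dir→north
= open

% stack.push x→north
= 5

% maze.move dir→north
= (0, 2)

% maze.sense dir→west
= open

% stack.push x→west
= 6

% maze.move dir→west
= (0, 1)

% maze.sense dir→west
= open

% stack.push x→west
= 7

% maze.move dir→west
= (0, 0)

% maze.sense dir→south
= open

% stack.push x→south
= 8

% maze.move dir→south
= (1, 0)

% maze.sense dir→south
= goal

% maze.move dir→south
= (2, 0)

Answer: (2, 0)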